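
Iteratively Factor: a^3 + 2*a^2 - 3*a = (a + 3)*(a^2 - a) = (a - 1)*(a + 3)*(a)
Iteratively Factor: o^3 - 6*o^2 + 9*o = (o)*(o^2 - 6*o + 9) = o*(o - 3)*(o - 3)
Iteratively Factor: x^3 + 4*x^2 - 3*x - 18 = (x + 3)*(x^2 + x - 6) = (x + 3)^2*(x - 2)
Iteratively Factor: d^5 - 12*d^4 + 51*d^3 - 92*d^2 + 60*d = (d - 2)*(d^4 - 10*d^3 + 31*d^2 - 30*d) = (d - 5)*(d - 2)*(d^3 - 5*d^2 + 6*d) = d*(d - 5)*(d - 2)*(d^2 - 5*d + 6) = d*(d - 5)*(d - 2)^2*(d - 3)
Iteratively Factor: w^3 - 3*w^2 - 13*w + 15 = (w - 1)*(w^2 - 2*w - 15) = (w - 1)*(w + 3)*(w - 5)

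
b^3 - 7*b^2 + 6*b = b*(b - 6)*(b - 1)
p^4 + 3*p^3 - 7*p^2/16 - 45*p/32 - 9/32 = (p - 3/4)*(p + 1/4)*(p + 1/2)*(p + 3)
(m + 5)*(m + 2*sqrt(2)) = m^2 + 2*sqrt(2)*m + 5*m + 10*sqrt(2)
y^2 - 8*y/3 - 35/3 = (y - 5)*(y + 7/3)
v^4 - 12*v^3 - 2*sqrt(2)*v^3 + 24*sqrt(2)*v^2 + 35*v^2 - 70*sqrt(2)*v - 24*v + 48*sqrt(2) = (v - 8)*(v - 3)*(v - 1)*(v - 2*sqrt(2))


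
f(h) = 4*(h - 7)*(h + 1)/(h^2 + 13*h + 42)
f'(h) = 4*(-2*h - 13)*(h - 7)*(h + 1)/(h^2 + 13*h + 42)^2 + 4*(h - 7)/(h^2 + 13*h + 42) + 4*(h + 1)/(h^2 + 13*h + 42)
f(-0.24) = -0.57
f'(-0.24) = -0.48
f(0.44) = -0.79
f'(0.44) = -0.20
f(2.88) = -0.73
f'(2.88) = 0.14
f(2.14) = -0.82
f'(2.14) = 0.10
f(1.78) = -0.85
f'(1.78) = 0.06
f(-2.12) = 2.16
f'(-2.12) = -3.16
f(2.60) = -0.77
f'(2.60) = 0.13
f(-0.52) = -0.41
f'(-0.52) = -0.66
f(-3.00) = 6.67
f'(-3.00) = -7.89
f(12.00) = 0.76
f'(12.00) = 0.13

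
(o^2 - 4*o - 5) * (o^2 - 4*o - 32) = o^4 - 8*o^3 - 21*o^2 + 148*o + 160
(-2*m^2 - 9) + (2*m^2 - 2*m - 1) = -2*m - 10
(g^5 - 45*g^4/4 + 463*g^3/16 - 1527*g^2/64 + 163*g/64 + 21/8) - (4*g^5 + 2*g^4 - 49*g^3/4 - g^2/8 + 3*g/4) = -3*g^5 - 53*g^4/4 + 659*g^3/16 - 1519*g^2/64 + 115*g/64 + 21/8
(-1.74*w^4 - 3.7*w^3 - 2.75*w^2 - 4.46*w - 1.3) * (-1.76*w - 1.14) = 3.0624*w^5 + 8.4956*w^4 + 9.058*w^3 + 10.9846*w^2 + 7.3724*w + 1.482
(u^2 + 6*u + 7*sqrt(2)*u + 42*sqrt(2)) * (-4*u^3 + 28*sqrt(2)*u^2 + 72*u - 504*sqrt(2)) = -4*u^5 - 24*u^4 + 464*u^3 + 2784*u^2 - 7056*u - 42336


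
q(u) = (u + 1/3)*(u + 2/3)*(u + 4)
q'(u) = (u + 1/3)*(u + 2/3) + (u + 1/3)*(u + 4) + (u + 2/3)*(u + 4) = 3*u^2 + 10*u + 38/9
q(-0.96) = 0.56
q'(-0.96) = -2.61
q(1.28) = 16.58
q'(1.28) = 21.94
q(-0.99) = 0.64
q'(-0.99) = -2.74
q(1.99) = 36.97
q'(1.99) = 36.00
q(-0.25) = 0.13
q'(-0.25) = 1.91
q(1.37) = 18.63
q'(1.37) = 23.55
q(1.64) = 25.67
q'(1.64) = 28.69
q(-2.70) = 6.26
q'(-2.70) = -0.91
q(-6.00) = -60.44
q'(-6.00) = 52.22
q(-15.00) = -2312.44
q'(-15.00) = 529.22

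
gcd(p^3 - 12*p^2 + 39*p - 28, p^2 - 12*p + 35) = p - 7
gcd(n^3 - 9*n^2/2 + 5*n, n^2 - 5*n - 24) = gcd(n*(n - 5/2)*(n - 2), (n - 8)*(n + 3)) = 1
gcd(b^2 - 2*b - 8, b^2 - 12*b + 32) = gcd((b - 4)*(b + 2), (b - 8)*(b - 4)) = b - 4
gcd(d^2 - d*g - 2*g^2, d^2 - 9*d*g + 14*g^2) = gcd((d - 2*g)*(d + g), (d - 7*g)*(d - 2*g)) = d - 2*g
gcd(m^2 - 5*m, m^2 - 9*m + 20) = m - 5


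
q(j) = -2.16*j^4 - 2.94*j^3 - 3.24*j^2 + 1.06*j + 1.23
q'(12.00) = -16276.70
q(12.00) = -50322.69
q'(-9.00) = 5643.52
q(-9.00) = -12299.25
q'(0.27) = -1.50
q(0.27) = 1.21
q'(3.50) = -500.10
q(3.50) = -484.94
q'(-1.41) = 16.88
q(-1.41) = -7.00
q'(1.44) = -52.36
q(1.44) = -22.03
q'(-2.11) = 56.63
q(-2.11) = -30.63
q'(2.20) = -147.88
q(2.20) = -94.02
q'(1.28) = -39.80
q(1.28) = -14.69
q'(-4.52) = 648.02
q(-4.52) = -699.85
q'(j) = -8.64*j^3 - 8.82*j^2 - 6.48*j + 1.06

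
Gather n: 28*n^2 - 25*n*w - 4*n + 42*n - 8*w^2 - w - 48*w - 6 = 28*n^2 + n*(38 - 25*w) - 8*w^2 - 49*w - 6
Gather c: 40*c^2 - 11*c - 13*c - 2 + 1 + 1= 40*c^2 - 24*c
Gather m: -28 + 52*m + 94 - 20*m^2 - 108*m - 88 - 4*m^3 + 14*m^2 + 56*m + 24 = -4*m^3 - 6*m^2 + 2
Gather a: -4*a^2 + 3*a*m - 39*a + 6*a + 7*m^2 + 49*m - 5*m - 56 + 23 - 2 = -4*a^2 + a*(3*m - 33) + 7*m^2 + 44*m - 35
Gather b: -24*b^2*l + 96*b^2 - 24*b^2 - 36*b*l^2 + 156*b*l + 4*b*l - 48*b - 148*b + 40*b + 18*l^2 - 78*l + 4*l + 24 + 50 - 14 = b^2*(72 - 24*l) + b*(-36*l^2 + 160*l - 156) + 18*l^2 - 74*l + 60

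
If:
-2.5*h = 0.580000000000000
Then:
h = -0.23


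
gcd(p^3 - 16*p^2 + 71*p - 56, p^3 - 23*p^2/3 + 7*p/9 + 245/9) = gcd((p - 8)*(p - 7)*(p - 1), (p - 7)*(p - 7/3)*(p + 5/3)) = p - 7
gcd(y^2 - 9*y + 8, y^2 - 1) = y - 1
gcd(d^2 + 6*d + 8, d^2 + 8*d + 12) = d + 2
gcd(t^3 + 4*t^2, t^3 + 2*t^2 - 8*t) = t^2 + 4*t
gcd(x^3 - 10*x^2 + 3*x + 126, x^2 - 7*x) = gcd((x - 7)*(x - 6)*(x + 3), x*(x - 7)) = x - 7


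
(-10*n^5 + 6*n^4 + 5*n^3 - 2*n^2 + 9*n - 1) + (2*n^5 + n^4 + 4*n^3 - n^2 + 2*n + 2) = -8*n^5 + 7*n^4 + 9*n^3 - 3*n^2 + 11*n + 1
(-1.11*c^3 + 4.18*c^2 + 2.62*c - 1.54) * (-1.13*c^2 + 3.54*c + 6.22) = 1.2543*c^5 - 8.6528*c^4 + 4.9324*c^3 + 37.0146*c^2 + 10.8448*c - 9.5788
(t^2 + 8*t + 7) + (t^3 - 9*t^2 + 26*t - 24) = t^3 - 8*t^2 + 34*t - 17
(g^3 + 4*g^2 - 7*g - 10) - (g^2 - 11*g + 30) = g^3 + 3*g^2 + 4*g - 40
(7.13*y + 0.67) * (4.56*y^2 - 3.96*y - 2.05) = 32.5128*y^3 - 25.1796*y^2 - 17.2697*y - 1.3735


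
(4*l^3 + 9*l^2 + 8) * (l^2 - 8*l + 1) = 4*l^5 - 23*l^4 - 68*l^3 + 17*l^2 - 64*l + 8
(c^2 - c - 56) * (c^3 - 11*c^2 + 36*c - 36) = c^5 - 12*c^4 - 9*c^3 + 544*c^2 - 1980*c + 2016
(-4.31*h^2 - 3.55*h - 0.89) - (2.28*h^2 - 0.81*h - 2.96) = -6.59*h^2 - 2.74*h + 2.07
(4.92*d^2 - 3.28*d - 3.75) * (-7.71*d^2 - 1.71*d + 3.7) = -37.9332*d^4 + 16.8756*d^3 + 52.7253*d^2 - 5.7235*d - 13.875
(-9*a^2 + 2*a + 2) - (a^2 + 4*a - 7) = -10*a^2 - 2*a + 9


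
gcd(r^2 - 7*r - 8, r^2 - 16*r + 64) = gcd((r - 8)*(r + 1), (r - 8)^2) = r - 8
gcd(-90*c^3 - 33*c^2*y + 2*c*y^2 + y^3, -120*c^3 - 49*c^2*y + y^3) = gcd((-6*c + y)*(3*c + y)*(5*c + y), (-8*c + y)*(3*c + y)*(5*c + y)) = 15*c^2 + 8*c*y + y^2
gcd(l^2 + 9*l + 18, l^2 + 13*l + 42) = l + 6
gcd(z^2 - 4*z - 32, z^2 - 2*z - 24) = z + 4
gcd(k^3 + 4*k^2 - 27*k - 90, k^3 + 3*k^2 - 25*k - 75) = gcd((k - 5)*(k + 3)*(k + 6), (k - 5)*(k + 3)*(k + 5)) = k^2 - 2*k - 15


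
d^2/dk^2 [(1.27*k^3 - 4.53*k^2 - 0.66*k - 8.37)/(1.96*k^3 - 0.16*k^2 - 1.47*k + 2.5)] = (-34.008352*k^6 + 6.74200799999999*k^5 - 537.595464*k^4 + 357.553934*k^3 + 143.340732*k^2 + 280.307256*k - 104.345466)/(7.529536*k^9 - 1.843968*k^8 - 16.790928*k^7 + 31.573856*k^6 + 7.889196*k^5 - 44.063232*k^4 + 37.101477*k^3 + 13.20675*k^2 - 27.5625*k + 15.625)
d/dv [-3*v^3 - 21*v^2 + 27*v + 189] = -9*v^2 - 42*v + 27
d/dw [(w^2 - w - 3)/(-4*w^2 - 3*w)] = (-7*w^2 - 24*w - 9)/(w^2*(16*w^2 + 24*w + 9))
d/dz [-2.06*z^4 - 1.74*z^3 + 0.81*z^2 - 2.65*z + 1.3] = -8.24*z^3 - 5.22*z^2 + 1.62*z - 2.65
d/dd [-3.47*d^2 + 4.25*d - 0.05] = 4.25 - 6.94*d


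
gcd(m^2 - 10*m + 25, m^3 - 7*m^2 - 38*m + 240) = m - 5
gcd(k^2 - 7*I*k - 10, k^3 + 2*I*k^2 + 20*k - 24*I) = k - 2*I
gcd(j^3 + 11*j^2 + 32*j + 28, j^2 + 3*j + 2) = j + 2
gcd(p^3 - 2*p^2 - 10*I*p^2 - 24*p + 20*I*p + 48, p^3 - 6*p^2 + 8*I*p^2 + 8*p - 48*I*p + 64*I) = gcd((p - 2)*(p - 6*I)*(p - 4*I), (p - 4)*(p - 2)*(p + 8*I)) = p - 2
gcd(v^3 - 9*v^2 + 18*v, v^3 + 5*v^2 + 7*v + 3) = 1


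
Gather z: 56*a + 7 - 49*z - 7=56*a - 49*z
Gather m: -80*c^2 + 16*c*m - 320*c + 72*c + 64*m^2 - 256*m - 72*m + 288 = -80*c^2 - 248*c + 64*m^2 + m*(16*c - 328) + 288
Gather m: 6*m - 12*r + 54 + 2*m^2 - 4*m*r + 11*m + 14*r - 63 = 2*m^2 + m*(17 - 4*r) + 2*r - 9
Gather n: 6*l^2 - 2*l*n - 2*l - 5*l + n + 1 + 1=6*l^2 - 7*l + n*(1 - 2*l) + 2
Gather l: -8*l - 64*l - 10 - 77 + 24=-72*l - 63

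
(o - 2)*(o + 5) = o^2 + 3*o - 10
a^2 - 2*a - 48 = (a - 8)*(a + 6)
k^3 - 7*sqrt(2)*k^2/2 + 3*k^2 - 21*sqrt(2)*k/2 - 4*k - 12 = (k + 3)*(k - 4*sqrt(2))*(k + sqrt(2)/2)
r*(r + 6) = r^2 + 6*r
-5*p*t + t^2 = t*(-5*p + t)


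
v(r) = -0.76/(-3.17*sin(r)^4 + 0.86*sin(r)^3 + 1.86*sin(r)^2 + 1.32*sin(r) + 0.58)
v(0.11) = -1.02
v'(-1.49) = 0.09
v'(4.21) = -1.23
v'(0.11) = 2.35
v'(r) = -0.76*(12.68*sin(r)^3*cos(r) - 2.58*sin(r)^2*cos(r) - 3.72*sin(r)*cos(r) - 1.32*cos(r))/(-3.17*sin(r)^4 + 0.86*sin(r)^3 + 1.86*sin(r)^2 + 1.32*sin(r) + 0.58)^2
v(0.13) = -0.97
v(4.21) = 0.48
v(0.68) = -0.41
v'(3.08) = -2.64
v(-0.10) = -1.63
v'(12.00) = 9635.91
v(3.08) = -1.14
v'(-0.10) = 3.44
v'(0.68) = 0.26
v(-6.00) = -0.70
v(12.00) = -65.45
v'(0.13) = 2.23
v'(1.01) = -0.15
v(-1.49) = 0.26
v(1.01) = -0.40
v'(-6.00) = 1.39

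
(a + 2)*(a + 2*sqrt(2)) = a^2 + 2*a + 2*sqrt(2)*a + 4*sqrt(2)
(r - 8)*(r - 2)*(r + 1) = r^3 - 9*r^2 + 6*r + 16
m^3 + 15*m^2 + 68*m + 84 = (m + 2)*(m + 6)*(m + 7)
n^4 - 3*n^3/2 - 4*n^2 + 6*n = n*(n - 2)*(n - 3/2)*(n + 2)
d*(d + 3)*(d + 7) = d^3 + 10*d^2 + 21*d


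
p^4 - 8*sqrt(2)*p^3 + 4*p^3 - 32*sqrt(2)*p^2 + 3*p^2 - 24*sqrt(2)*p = p*(p + 1)*(p + 3)*(p - 8*sqrt(2))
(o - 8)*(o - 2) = o^2 - 10*o + 16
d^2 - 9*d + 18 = (d - 6)*(d - 3)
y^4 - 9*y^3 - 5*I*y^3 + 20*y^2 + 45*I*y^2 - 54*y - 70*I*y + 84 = (y - 7)*(y - 2)*(y - 6*I)*(y + I)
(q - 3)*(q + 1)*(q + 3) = q^3 + q^2 - 9*q - 9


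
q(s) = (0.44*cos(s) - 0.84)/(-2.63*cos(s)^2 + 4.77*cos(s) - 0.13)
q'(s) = (-5.26*sin(s)*cos(s) + 4.77*sin(s))*(0.44*cos(s) - 0.84)/(-2.63*cos(s)^2 + 4.77*cos(s) - 0.13)^2 - 0.44*sin(s)/(-2.63*cos(s)^2 + 4.77*cos(s) - 0.13) = (-1.1572*cos(s)^2 + 4.4184*cos(s) - 3.9496)*sin(s)/(6.9169*cos(s)^4 - 25.0902*cos(s)^3 + 23.4367*cos(s)^2 - 1.2402*cos(s) + 0.0169)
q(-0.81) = -0.28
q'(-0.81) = 0.29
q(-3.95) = 0.24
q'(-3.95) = -0.25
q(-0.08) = -0.20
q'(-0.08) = 0.01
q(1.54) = -57.47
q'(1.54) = -18434.31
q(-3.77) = 0.21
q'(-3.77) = -0.15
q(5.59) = -0.25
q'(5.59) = 0.20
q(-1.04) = -0.38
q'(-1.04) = 0.67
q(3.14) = 0.17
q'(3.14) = -0.00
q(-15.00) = 0.22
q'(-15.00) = 0.19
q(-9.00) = 0.19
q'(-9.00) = 0.08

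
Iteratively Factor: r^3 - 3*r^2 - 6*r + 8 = (r + 2)*(r^2 - 5*r + 4) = (r - 1)*(r + 2)*(r - 4)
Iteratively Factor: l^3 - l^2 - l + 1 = (l + 1)*(l^2 - 2*l + 1) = (l - 1)*(l + 1)*(l - 1)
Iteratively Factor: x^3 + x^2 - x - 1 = (x + 1)*(x^2 - 1) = (x + 1)^2*(x - 1)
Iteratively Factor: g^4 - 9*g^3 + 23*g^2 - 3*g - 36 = (g + 1)*(g^3 - 10*g^2 + 33*g - 36) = (g - 3)*(g + 1)*(g^2 - 7*g + 12) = (g - 3)^2*(g + 1)*(g - 4)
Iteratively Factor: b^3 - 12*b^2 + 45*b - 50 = (b - 2)*(b^2 - 10*b + 25) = (b - 5)*(b - 2)*(b - 5)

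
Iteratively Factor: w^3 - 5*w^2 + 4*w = (w - 4)*(w^2 - w) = w*(w - 4)*(w - 1)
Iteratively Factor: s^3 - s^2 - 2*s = (s + 1)*(s^2 - 2*s) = (s - 2)*(s + 1)*(s)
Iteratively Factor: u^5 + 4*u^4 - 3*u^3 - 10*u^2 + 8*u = (u + 2)*(u^4 + 2*u^3 - 7*u^2 + 4*u) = (u + 2)*(u + 4)*(u^3 - 2*u^2 + u) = u*(u + 2)*(u + 4)*(u^2 - 2*u + 1) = u*(u - 1)*(u + 2)*(u + 4)*(u - 1)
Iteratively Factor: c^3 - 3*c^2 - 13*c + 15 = (c - 5)*(c^2 + 2*c - 3) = (c - 5)*(c + 3)*(c - 1)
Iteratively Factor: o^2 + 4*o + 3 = (o + 3)*(o + 1)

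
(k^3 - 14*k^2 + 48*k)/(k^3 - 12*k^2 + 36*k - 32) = k*(k - 6)/(k^2 - 4*k + 4)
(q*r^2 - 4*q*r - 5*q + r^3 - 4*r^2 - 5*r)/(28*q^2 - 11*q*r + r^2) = (q*r^2 - 4*q*r - 5*q + r^3 - 4*r^2 - 5*r)/(28*q^2 - 11*q*r + r^2)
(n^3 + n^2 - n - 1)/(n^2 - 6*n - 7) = (n^2 - 1)/(n - 7)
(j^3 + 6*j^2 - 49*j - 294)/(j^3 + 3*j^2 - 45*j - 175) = (j^2 + 13*j + 42)/(j^2 + 10*j + 25)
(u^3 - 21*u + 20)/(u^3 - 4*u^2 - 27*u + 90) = (u^2 - 5*u + 4)/(u^2 - 9*u + 18)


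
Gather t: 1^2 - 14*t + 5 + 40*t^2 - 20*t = 40*t^2 - 34*t + 6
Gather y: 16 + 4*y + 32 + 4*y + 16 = 8*y + 64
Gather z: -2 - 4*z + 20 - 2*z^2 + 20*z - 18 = -2*z^2 + 16*z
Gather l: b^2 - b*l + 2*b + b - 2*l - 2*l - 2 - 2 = b^2 + 3*b + l*(-b - 4) - 4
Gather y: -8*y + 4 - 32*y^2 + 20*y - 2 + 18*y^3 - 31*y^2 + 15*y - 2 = 18*y^3 - 63*y^2 + 27*y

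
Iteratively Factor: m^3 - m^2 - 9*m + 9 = (m - 3)*(m^2 + 2*m - 3) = (m - 3)*(m - 1)*(m + 3)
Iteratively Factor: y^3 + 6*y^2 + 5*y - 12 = (y + 3)*(y^2 + 3*y - 4) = (y - 1)*(y + 3)*(y + 4)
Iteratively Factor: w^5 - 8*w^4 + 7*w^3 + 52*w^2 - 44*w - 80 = (w + 1)*(w^4 - 9*w^3 + 16*w^2 + 36*w - 80) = (w - 5)*(w + 1)*(w^3 - 4*w^2 - 4*w + 16) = (w - 5)*(w + 1)*(w + 2)*(w^2 - 6*w + 8) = (w - 5)*(w - 4)*(w + 1)*(w + 2)*(w - 2)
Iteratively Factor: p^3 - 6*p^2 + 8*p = (p - 2)*(p^2 - 4*p) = (p - 4)*(p - 2)*(p)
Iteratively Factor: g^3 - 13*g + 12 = (g - 3)*(g^2 + 3*g - 4) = (g - 3)*(g + 4)*(g - 1)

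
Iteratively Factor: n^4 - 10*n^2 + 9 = (n - 3)*(n^3 + 3*n^2 - n - 3) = (n - 3)*(n - 1)*(n^2 + 4*n + 3) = (n - 3)*(n - 1)*(n + 1)*(n + 3)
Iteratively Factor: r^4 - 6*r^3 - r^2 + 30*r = (r - 5)*(r^3 - r^2 - 6*r) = (r - 5)*(r - 3)*(r^2 + 2*r) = r*(r - 5)*(r - 3)*(r + 2)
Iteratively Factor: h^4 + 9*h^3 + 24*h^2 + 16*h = (h)*(h^3 + 9*h^2 + 24*h + 16) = h*(h + 4)*(h^2 + 5*h + 4) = h*(h + 4)^2*(h + 1)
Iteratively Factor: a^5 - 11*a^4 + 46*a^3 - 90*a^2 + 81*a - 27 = (a - 3)*(a^4 - 8*a^3 + 22*a^2 - 24*a + 9) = (a - 3)^2*(a^3 - 5*a^2 + 7*a - 3) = (a - 3)^2*(a - 1)*(a^2 - 4*a + 3) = (a - 3)^2*(a - 1)^2*(a - 3)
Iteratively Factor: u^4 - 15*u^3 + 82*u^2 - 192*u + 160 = (u - 4)*(u^3 - 11*u^2 + 38*u - 40) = (u - 5)*(u - 4)*(u^2 - 6*u + 8) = (u - 5)*(u - 4)^2*(u - 2)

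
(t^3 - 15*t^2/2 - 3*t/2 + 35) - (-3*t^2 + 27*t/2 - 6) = t^3 - 9*t^2/2 - 15*t + 41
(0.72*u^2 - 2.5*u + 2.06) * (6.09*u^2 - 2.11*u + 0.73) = 4.3848*u^4 - 16.7442*u^3 + 18.346*u^2 - 6.1716*u + 1.5038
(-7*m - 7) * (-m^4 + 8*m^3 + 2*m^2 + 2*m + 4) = 7*m^5 - 49*m^4 - 70*m^3 - 28*m^2 - 42*m - 28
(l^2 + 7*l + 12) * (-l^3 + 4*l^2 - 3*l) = -l^5 - 3*l^4 + 13*l^3 + 27*l^2 - 36*l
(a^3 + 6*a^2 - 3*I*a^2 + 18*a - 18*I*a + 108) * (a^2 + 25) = a^5 + 6*a^4 - 3*I*a^4 + 43*a^3 - 18*I*a^3 + 258*a^2 - 75*I*a^2 + 450*a - 450*I*a + 2700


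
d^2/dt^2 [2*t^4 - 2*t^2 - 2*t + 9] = 24*t^2 - 4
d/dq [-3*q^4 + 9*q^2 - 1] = -12*q^3 + 18*q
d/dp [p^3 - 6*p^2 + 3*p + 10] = 3*p^2 - 12*p + 3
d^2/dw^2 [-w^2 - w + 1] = -2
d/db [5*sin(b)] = 5*cos(b)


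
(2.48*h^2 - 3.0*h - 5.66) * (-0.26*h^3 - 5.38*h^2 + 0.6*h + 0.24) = -0.6448*h^5 - 12.5624*h^4 + 19.0996*h^3 + 29.246*h^2 - 4.116*h - 1.3584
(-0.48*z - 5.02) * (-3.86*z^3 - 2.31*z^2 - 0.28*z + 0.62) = 1.8528*z^4 + 20.486*z^3 + 11.7306*z^2 + 1.108*z - 3.1124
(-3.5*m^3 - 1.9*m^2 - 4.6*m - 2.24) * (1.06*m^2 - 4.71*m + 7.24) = -3.71*m^5 + 14.471*m^4 - 21.267*m^3 + 5.5356*m^2 - 22.7536*m - 16.2176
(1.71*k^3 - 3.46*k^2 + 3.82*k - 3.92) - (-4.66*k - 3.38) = 1.71*k^3 - 3.46*k^2 + 8.48*k - 0.54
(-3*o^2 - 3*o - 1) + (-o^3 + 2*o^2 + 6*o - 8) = -o^3 - o^2 + 3*o - 9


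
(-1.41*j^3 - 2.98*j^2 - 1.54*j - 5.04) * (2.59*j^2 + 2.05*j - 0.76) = -3.6519*j^5 - 10.6087*j^4 - 9.026*j^3 - 13.9458*j^2 - 9.1616*j + 3.8304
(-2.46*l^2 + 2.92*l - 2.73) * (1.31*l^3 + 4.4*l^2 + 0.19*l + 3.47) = -3.2226*l^5 - 6.9988*l^4 + 8.8043*l^3 - 19.9934*l^2 + 9.6137*l - 9.4731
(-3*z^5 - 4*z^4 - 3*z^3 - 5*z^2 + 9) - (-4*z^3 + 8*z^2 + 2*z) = -3*z^5 - 4*z^4 + z^3 - 13*z^2 - 2*z + 9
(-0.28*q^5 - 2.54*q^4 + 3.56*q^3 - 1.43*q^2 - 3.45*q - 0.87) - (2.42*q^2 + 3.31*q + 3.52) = -0.28*q^5 - 2.54*q^4 + 3.56*q^3 - 3.85*q^2 - 6.76*q - 4.39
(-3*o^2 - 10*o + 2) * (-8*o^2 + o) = 24*o^4 + 77*o^3 - 26*o^2 + 2*o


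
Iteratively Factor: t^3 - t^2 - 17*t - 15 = (t + 3)*(t^2 - 4*t - 5) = (t + 1)*(t + 3)*(t - 5)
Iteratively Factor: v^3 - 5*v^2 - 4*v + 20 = (v - 2)*(v^2 - 3*v - 10) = (v - 5)*(v - 2)*(v + 2)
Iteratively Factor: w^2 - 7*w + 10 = (w - 2)*(w - 5)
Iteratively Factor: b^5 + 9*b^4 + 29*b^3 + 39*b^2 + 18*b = (b + 2)*(b^4 + 7*b^3 + 15*b^2 + 9*b) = (b + 1)*(b + 2)*(b^3 + 6*b^2 + 9*b) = (b + 1)*(b + 2)*(b + 3)*(b^2 + 3*b) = (b + 1)*(b + 2)*(b + 3)^2*(b)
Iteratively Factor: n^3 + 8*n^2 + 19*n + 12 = (n + 1)*(n^2 + 7*n + 12) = (n + 1)*(n + 4)*(n + 3)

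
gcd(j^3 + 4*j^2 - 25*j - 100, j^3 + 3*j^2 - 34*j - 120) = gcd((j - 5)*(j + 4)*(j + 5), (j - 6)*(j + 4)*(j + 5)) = j^2 + 9*j + 20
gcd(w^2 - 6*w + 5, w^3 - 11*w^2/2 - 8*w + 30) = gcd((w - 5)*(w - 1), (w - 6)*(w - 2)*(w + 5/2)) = 1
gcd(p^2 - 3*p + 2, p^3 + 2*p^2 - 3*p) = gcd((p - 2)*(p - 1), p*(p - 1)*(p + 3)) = p - 1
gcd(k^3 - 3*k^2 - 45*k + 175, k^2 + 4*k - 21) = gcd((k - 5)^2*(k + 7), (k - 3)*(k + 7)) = k + 7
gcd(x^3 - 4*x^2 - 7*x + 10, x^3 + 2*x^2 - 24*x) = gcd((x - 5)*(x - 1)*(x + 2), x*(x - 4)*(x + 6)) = 1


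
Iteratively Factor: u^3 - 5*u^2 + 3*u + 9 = (u + 1)*(u^2 - 6*u + 9) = (u - 3)*(u + 1)*(u - 3)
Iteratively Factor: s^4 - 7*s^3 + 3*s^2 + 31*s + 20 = (s + 1)*(s^3 - 8*s^2 + 11*s + 20) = (s - 4)*(s + 1)*(s^2 - 4*s - 5) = (s - 5)*(s - 4)*(s + 1)*(s + 1)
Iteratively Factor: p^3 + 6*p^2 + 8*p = (p + 2)*(p^2 + 4*p) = p*(p + 2)*(p + 4)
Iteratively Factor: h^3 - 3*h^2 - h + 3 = (h - 1)*(h^2 - 2*h - 3) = (h - 1)*(h + 1)*(h - 3)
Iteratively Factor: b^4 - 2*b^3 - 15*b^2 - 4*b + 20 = (b - 1)*(b^3 - b^2 - 16*b - 20) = (b - 1)*(b + 2)*(b^2 - 3*b - 10) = (b - 5)*(b - 1)*(b + 2)*(b + 2)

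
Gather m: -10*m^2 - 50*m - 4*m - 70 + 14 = -10*m^2 - 54*m - 56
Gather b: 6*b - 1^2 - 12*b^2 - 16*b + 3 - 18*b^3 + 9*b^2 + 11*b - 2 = -18*b^3 - 3*b^2 + b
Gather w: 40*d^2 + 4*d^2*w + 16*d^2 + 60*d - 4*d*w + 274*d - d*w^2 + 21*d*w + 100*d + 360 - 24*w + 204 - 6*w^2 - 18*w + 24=56*d^2 + 434*d + w^2*(-d - 6) + w*(4*d^2 + 17*d - 42) + 588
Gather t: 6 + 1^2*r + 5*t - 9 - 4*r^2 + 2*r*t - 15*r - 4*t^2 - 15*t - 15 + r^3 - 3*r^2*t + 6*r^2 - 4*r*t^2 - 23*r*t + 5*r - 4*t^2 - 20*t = r^3 + 2*r^2 - 9*r + t^2*(-4*r - 8) + t*(-3*r^2 - 21*r - 30) - 18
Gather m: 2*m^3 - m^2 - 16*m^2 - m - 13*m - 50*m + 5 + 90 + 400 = 2*m^3 - 17*m^2 - 64*m + 495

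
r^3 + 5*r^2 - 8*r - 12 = (r - 2)*(r + 1)*(r + 6)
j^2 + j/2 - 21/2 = (j - 3)*(j + 7/2)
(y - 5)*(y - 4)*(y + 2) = y^3 - 7*y^2 + 2*y + 40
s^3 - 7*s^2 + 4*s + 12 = (s - 6)*(s - 2)*(s + 1)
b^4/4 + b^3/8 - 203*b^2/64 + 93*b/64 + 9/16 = (b/4 + 1)*(b - 3)*(b - 3/4)*(b + 1/4)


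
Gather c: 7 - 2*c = 7 - 2*c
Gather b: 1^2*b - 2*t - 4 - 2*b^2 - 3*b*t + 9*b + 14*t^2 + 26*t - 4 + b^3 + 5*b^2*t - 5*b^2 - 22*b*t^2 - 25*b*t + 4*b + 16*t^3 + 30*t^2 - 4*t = b^3 + b^2*(5*t - 7) + b*(-22*t^2 - 28*t + 14) + 16*t^3 + 44*t^2 + 20*t - 8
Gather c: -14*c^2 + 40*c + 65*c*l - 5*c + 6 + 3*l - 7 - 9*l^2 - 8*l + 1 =-14*c^2 + c*(65*l + 35) - 9*l^2 - 5*l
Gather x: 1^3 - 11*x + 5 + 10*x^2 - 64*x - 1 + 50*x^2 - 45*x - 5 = 60*x^2 - 120*x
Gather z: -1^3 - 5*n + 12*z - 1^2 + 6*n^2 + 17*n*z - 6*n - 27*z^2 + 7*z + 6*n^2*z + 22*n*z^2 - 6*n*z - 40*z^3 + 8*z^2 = 6*n^2 - 11*n - 40*z^3 + z^2*(22*n - 19) + z*(6*n^2 + 11*n + 19) - 2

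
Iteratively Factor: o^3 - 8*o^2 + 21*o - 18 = (o - 3)*(o^2 - 5*o + 6) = (o - 3)^2*(o - 2)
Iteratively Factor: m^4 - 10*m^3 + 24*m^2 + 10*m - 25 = (m - 1)*(m^3 - 9*m^2 + 15*m + 25) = (m - 5)*(m - 1)*(m^2 - 4*m - 5) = (m - 5)^2*(m - 1)*(m + 1)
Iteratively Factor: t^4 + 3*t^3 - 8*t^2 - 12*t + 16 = (t - 1)*(t^3 + 4*t^2 - 4*t - 16) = (t - 1)*(t + 4)*(t^2 - 4) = (t - 2)*(t - 1)*(t + 4)*(t + 2)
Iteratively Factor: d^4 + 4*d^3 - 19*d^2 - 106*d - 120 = (d + 4)*(d^3 - 19*d - 30) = (d + 2)*(d + 4)*(d^2 - 2*d - 15) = (d - 5)*(d + 2)*(d + 4)*(d + 3)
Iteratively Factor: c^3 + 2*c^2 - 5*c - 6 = (c + 1)*(c^2 + c - 6) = (c + 1)*(c + 3)*(c - 2)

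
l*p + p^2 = p*(l + p)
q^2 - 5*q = q*(q - 5)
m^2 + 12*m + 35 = (m + 5)*(m + 7)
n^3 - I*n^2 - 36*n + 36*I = (n - 6)*(n + 6)*(n - I)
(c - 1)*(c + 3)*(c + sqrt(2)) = c^3 + sqrt(2)*c^2 + 2*c^2 - 3*c + 2*sqrt(2)*c - 3*sqrt(2)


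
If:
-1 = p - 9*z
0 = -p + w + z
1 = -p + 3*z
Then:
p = -1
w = -1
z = 0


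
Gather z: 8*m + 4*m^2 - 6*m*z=4*m^2 - 6*m*z + 8*m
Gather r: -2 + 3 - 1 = 0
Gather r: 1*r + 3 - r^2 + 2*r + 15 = -r^2 + 3*r + 18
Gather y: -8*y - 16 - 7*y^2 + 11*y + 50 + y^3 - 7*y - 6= y^3 - 7*y^2 - 4*y + 28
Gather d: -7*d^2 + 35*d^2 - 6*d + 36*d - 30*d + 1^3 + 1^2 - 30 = 28*d^2 - 28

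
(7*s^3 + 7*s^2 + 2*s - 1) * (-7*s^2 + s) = -49*s^5 - 42*s^4 - 7*s^3 + 9*s^2 - s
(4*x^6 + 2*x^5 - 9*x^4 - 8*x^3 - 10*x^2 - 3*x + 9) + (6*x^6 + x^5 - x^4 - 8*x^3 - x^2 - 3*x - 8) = 10*x^6 + 3*x^5 - 10*x^4 - 16*x^3 - 11*x^2 - 6*x + 1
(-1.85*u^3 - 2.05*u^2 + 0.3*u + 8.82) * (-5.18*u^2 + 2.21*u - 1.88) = 9.583*u^5 + 6.5305*u^4 - 2.6065*u^3 - 41.1706*u^2 + 18.9282*u - 16.5816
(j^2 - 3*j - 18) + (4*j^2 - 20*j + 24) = 5*j^2 - 23*j + 6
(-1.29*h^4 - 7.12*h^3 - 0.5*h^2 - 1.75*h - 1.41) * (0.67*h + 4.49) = -0.8643*h^5 - 10.5625*h^4 - 32.3038*h^3 - 3.4175*h^2 - 8.8022*h - 6.3309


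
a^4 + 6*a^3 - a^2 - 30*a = a*(a - 2)*(a + 3)*(a + 5)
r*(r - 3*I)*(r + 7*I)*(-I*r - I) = -I*r^4 + 4*r^3 - I*r^3 + 4*r^2 - 21*I*r^2 - 21*I*r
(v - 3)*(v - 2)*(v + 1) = v^3 - 4*v^2 + v + 6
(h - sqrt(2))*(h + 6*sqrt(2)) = h^2 + 5*sqrt(2)*h - 12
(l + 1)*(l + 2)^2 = l^3 + 5*l^2 + 8*l + 4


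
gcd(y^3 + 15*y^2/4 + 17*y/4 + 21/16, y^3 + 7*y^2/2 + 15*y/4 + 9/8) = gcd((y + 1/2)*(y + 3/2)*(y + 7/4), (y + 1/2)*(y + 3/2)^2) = y^2 + 2*y + 3/4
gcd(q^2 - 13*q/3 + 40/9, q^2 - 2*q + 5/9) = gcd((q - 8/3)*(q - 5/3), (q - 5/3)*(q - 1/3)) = q - 5/3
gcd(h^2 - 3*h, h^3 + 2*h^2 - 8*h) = h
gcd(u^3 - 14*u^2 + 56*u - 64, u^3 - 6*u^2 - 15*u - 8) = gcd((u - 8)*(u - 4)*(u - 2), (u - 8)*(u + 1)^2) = u - 8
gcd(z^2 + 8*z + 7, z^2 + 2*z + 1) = z + 1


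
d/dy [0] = 0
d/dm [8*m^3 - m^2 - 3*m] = 24*m^2 - 2*m - 3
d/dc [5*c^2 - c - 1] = 10*c - 1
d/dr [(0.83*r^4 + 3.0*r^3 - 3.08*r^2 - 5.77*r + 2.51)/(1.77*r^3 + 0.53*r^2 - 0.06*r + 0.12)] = (1.4691*r^6 + 0.879799999999996*r^5 + 6.8922*r^4 + 20.4642*r^3 - 9.0052*r^2 - 3.3998*r - 0.5418)/(3.1329*r^6 + 1.8762*r^5 + 0.0685*r^4 + 0.3612*r^3 + 0.1308*r^2 - 0.0144*r + 0.0144)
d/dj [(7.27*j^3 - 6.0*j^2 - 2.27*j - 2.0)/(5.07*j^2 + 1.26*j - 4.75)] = (36.8589*j^4 + 18.3204*j^3 - 99.6486*j^2 + 77.28*j + 13.3025)/(25.7049*j^4 + 12.7764*j^3 - 46.5774*j^2 - 11.97*j + 22.5625)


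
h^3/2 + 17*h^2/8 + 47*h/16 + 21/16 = (h/2 + 1/2)*(h + 3/2)*(h + 7/4)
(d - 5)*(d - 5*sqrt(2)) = d^2 - 5*sqrt(2)*d - 5*d + 25*sqrt(2)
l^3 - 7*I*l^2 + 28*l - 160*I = (l - 8*I)*(l - 4*I)*(l + 5*I)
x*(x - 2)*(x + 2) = x^3 - 4*x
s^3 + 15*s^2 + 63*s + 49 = (s + 1)*(s + 7)^2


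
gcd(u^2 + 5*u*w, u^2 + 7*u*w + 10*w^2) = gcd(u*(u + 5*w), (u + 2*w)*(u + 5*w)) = u + 5*w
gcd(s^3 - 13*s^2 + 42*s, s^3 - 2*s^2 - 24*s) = s^2 - 6*s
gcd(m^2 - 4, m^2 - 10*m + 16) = m - 2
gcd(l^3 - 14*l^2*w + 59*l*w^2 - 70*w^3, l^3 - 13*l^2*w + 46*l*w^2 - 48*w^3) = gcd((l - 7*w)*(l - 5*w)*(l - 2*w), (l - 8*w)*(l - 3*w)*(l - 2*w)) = -l + 2*w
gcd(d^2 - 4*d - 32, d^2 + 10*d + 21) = 1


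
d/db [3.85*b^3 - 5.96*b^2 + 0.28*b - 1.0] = 11.55*b^2 - 11.92*b + 0.28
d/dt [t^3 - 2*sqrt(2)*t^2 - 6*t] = 3*t^2 - 4*sqrt(2)*t - 6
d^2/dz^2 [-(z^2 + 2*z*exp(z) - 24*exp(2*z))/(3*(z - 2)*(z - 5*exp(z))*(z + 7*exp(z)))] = 2*(-22*z^6*exp(2*z) - z^6 - 33*z^5*exp(3*z) + 154*z^5*exp(2*z) - 6*z^5*exp(z) - 792*z^4*exp(4*z) + 264*z^4*exp(3*z) - 281*z^4*exp(2*z) - 385*z^3*exp(5*z) + 4026*z^3*exp(4*z) - 292*z^3*exp(3*z) + 352*z^3*exp(2*z) + 1540*z^2*exp(5*z) - 10284*z^2*exp(4*z) + 660*z^2*exp(3*z) - 132*z^2*exp(2*z) - 8120*z*exp(5*z) + 6600*z*exp(4*z) - 264*z*exp(3*z) + 29400*exp(6*z) + 1540*exp(5*z) - 1716*exp(4*z))/(3*(z^9 + 6*z^8*exp(z) - 6*z^8 - 93*z^7*exp(2*z) - 36*z^7*exp(z) + 12*z^7 - 412*z^6*exp(3*z) + 558*z^6*exp(2*z) + 72*z^6*exp(z) - 8*z^6 + 3255*z^5*exp(4*z) + 2472*z^5*exp(3*z) - 1116*z^5*exp(2*z) - 48*z^5*exp(z) + 7350*z^4*exp(5*z) - 19530*z^4*exp(4*z) - 4944*z^4*exp(3*z) + 744*z^4*exp(2*z) - 42875*z^3*exp(6*z) - 44100*z^3*exp(5*z) + 39060*z^3*exp(4*z) + 3296*z^3*exp(3*z) + 257250*z^2*exp(6*z) + 88200*z^2*exp(5*z) - 26040*z^2*exp(4*z) - 514500*z*exp(6*z) - 58800*z*exp(5*z) + 343000*exp(6*z)))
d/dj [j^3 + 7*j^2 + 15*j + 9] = 3*j^2 + 14*j + 15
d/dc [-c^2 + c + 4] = 1 - 2*c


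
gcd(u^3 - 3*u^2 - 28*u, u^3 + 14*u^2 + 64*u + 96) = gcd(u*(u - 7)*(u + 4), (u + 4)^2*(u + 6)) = u + 4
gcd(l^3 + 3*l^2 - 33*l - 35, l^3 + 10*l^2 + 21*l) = l + 7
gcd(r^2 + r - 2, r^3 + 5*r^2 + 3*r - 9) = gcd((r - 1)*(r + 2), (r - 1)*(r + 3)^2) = r - 1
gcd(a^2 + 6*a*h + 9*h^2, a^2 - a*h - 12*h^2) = a + 3*h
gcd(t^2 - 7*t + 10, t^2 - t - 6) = 1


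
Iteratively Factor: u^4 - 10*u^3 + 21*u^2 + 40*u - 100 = (u - 5)*(u^3 - 5*u^2 - 4*u + 20) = (u - 5)^2*(u^2 - 4) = (u - 5)^2*(u + 2)*(u - 2)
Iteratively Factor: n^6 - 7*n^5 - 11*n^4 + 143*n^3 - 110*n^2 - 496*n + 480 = (n - 1)*(n^5 - 6*n^4 - 17*n^3 + 126*n^2 + 16*n - 480) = (n - 4)*(n - 1)*(n^4 - 2*n^3 - 25*n^2 + 26*n + 120) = (n - 4)*(n - 3)*(n - 1)*(n^3 + n^2 - 22*n - 40) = (n - 5)*(n - 4)*(n - 3)*(n - 1)*(n^2 + 6*n + 8) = (n - 5)*(n - 4)*(n - 3)*(n - 1)*(n + 4)*(n + 2)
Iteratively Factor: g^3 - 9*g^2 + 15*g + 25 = (g - 5)*(g^2 - 4*g - 5) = (g - 5)^2*(g + 1)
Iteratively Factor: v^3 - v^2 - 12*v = (v)*(v^2 - v - 12) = v*(v - 4)*(v + 3)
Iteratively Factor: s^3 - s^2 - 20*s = (s)*(s^2 - s - 20) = s*(s - 5)*(s + 4)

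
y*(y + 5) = y^2 + 5*y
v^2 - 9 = (v - 3)*(v + 3)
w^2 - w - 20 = (w - 5)*(w + 4)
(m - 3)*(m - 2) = m^2 - 5*m + 6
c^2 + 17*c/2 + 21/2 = (c + 3/2)*(c + 7)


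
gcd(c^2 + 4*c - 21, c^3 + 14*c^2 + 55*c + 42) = c + 7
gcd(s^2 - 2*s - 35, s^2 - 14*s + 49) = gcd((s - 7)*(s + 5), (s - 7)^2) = s - 7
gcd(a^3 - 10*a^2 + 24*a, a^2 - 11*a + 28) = a - 4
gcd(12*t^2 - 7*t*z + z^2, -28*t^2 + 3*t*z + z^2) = -4*t + z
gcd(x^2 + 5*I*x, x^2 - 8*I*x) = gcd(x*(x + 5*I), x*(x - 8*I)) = x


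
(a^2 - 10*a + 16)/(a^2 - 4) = (a - 8)/(a + 2)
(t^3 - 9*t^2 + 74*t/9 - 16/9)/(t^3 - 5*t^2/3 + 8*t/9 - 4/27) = 3*(t - 8)/(3*t - 2)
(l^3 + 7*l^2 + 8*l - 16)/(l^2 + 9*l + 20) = (l^2 + 3*l - 4)/(l + 5)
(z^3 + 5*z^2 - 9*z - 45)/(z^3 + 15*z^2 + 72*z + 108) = (z^2 + 2*z - 15)/(z^2 + 12*z + 36)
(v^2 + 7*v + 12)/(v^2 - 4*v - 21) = (v + 4)/(v - 7)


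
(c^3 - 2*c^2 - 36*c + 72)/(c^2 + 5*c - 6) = (c^2 - 8*c + 12)/(c - 1)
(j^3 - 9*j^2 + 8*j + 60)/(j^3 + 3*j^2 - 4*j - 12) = (j^2 - 11*j + 30)/(j^2 + j - 6)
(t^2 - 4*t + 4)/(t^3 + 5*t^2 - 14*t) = (t - 2)/(t*(t + 7))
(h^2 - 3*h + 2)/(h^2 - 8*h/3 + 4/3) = 3*(h - 1)/(3*h - 2)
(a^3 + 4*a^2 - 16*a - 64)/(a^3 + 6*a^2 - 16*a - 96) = (a + 4)/(a + 6)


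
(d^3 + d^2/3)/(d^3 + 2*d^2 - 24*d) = d*(3*d + 1)/(3*(d^2 + 2*d - 24))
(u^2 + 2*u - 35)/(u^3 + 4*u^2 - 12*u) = (u^2 + 2*u - 35)/(u*(u^2 + 4*u - 12))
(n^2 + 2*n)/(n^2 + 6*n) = (n + 2)/(n + 6)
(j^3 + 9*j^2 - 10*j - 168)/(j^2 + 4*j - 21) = (j^2 + 2*j - 24)/(j - 3)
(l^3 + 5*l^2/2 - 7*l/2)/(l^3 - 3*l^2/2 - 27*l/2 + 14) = l/(l - 4)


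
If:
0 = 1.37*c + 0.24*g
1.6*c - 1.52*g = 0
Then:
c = 0.00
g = 0.00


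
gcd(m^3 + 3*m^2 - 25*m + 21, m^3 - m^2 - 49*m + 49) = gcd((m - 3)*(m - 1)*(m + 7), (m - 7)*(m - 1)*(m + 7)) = m^2 + 6*m - 7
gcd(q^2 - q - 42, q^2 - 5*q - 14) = q - 7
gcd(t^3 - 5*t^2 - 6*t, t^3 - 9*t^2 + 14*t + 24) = t^2 - 5*t - 6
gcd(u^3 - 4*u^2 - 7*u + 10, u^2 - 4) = u + 2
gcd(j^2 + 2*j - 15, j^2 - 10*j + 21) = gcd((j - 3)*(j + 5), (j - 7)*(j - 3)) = j - 3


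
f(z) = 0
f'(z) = 0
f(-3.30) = 0.00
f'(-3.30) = 0.00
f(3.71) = 0.00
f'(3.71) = 0.00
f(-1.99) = 0.00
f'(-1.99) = 0.00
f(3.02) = 0.00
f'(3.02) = 0.00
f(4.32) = 0.00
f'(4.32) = 0.00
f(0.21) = 0.00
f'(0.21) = 0.00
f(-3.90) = 0.00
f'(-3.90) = 0.00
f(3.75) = 0.00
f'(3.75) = 0.00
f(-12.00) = 0.00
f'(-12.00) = 0.00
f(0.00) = 0.00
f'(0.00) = 0.00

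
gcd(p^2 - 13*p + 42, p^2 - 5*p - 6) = p - 6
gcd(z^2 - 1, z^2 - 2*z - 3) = z + 1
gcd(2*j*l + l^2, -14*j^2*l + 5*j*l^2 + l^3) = l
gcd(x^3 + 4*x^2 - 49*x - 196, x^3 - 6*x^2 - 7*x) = x - 7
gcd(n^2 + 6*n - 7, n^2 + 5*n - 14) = n + 7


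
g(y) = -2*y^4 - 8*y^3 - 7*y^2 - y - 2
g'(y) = -8*y^3 - 24*y^2 - 14*y - 1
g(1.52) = -58.46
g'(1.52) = -105.82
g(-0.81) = -2.39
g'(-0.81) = -1.15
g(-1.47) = 0.42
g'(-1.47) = -6.87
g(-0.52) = -2.39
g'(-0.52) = 0.92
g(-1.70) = 2.07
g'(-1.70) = -7.26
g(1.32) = -39.99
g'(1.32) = -79.70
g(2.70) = -319.48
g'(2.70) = -371.22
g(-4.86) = -359.92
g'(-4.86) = 418.50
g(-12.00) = -28646.00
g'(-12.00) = 10535.00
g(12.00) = -56318.00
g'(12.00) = -17449.00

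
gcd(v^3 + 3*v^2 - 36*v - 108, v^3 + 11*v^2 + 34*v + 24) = v + 6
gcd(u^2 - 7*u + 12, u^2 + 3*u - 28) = u - 4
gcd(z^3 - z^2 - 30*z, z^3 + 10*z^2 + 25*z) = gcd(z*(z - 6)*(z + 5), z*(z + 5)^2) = z^2 + 5*z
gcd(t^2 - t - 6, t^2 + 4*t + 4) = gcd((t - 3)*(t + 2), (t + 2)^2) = t + 2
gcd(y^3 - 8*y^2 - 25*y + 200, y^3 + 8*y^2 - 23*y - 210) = y - 5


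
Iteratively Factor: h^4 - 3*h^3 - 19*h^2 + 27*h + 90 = (h - 3)*(h^3 - 19*h - 30) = (h - 3)*(h + 3)*(h^2 - 3*h - 10) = (h - 3)*(h + 2)*(h + 3)*(h - 5)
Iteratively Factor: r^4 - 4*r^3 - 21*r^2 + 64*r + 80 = (r + 1)*(r^3 - 5*r^2 - 16*r + 80) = (r - 4)*(r + 1)*(r^2 - r - 20) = (r - 4)*(r + 1)*(r + 4)*(r - 5)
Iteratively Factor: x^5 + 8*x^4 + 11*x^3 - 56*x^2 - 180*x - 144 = (x - 3)*(x^4 + 11*x^3 + 44*x^2 + 76*x + 48) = (x - 3)*(x + 2)*(x^3 + 9*x^2 + 26*x + 24) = (x - 3)*(x + 2)*(x + 3)*(x^2 + 6*x + 8) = (x - 3)*(x + 2)^2*(x + 3)*(x + 4)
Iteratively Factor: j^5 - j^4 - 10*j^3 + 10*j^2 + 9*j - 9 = (j - 3)*(j^4 + 2*j^3 - 4*j^2 - 2*j + 3) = (j - 3)*(j + 3)*(j^3 - j^2 - j + 1) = (j - 3)*(j - 1)*(j + 3)*(j^2 - 1) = (j - 3)*(j - 1)^2*(j + 3)*(j + 1)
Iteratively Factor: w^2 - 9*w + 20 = (w - 4)*(w - 5)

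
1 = 1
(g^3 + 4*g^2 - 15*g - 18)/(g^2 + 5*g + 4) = (g^2 + 3*g - 18)/(g + 4)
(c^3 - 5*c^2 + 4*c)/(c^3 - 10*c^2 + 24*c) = (c - 1)/(c - 6)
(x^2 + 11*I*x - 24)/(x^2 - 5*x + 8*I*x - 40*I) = (x + 3*I)/(x - 5)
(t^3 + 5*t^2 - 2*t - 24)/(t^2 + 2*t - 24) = (t^3 + 5*t^2 - 2*t - 24)/(t^2 + 2*t - 24)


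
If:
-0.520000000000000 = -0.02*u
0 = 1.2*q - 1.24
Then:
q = 1.03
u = 26.00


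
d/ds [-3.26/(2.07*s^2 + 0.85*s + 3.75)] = (13.4964*s + 2.771)/(2.07*s^2 + 0.85*s + 3.75)^2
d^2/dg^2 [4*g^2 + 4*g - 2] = 8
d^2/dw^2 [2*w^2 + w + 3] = 4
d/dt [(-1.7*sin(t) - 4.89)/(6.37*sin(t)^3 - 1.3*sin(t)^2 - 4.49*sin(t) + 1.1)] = (21.658*sin(t)^3 + 91.2379*sin(t)^2 - 12.714*sin(t) - 23.8261)*cos(t)/(40.5769*sin(t)^6 - 16.562*sin(t)^5 - 55.5126*sin(t)^4 + 25.688*sin(t)^3 + 17.3001*sin(t)^2 - 9.878*sin(t) + 1.21)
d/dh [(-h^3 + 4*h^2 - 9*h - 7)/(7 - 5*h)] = (10*h^3 - 41*h^2 + 56*h - 98)/(25*h^2 - 70*h + 49)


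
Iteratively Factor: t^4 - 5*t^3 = (t)*(t^3 - 5*t^2) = t^2*(t^2 - 5*t) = t^3*(t - 5)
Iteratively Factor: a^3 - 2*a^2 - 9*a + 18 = (a - 2)*(a^2 - 9) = (a - 2)*(a + 3)*(a - 3)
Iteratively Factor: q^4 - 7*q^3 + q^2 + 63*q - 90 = (q - 3)*(q^3 - 4*q^2 - 11*q + 30) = (q - 3)*(q + 3)*(q^2 - 7*q + 10) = (q - 5)*(q - 3)*(q + 3)*(q - 2)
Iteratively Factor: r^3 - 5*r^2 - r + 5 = (r - 5)*(r^2 - 1) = (r - 5)*(r + 1)*(r - 1)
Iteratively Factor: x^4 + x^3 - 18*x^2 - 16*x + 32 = (x - 1)*(x^3 + 2*x^2 - 16*x - 32) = (x - 1)*(x + 4)*(x^2 - 2*x - 8) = (x - 4)*(x - 1)*(x + 4)*(x + 2)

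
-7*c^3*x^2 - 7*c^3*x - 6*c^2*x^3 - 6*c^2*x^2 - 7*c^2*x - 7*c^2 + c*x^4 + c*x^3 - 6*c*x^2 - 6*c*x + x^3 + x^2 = (-7*c + x)*(c + x)*(x + 1)*(c*x + 1)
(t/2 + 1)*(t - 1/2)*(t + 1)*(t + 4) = t^4/2 + 13*t^3/4 + 21*t^2/4 + t/2 - 2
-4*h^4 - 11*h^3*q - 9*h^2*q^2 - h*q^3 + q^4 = (-4*h + q)*(h + q)^3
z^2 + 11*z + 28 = (z + 4)*(z + 7)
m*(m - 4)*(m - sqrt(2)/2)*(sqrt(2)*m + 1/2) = sqrt(2)*m^4 - 4*sqrt(2)*m^3 - m^3/2 - sqrt(2)*m^2/4 + 2*m^2 + sqrt(2)*m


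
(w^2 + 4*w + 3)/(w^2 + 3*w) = (w + 1)/w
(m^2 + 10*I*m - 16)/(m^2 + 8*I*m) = (m + 2*I)/m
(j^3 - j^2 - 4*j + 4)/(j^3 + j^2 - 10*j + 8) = (j + 2)/(j + 4)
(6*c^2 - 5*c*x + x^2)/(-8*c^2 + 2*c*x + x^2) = (-3*c + x)/(4*c + x)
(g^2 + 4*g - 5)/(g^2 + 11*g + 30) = (g - 1)/(g + 6)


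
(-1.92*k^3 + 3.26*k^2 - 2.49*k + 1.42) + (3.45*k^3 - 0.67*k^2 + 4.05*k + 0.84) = 1.53*k^3 + 2.59*k^2 + 1.56*k + 2.26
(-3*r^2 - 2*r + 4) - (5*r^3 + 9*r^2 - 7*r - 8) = -5*r^3 - 12*r^2 + 5*r + 12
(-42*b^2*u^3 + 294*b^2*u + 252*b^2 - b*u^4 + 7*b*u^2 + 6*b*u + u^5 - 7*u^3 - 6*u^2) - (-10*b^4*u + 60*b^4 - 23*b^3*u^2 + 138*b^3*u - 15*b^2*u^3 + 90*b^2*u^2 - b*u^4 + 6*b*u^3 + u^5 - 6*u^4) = 10*b^4*u - 60*b^4 + 23*b^3*u^2 - 138*b^3*u - 27*b^2*u^3 - 90*b^2*u^2 + 294*b^2*u + 252*b^2 - 6*b*u^3 + 7*b*u^2 + 6*b*u + 6*u^4 - 7*u^3 - 6*u^2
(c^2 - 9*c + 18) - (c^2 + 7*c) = 18 - 16*c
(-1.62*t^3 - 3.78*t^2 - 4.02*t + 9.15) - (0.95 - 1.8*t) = -1.62*t^3 - 3.78*t^2 - 2.22*t + 8.2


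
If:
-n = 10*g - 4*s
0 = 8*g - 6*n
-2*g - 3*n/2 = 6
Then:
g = -3/2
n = -2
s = -17/4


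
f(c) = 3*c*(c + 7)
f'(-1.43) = 12.42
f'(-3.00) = 3.00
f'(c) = 6*c + 21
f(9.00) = 432.00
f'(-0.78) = 16.32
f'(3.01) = 39.06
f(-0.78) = -14.55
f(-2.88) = -35.60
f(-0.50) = -9.75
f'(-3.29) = 1.26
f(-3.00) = -36.00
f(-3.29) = -36.62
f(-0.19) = -3.88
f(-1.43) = -23.90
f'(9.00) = 75.00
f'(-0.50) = 18.00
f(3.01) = 90.39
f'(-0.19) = 19.86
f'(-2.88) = 3.72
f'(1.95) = 32.70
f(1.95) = 52.36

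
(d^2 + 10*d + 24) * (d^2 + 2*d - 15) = d^4 + 12*d^3 + 29*d^2 - 102*d - 360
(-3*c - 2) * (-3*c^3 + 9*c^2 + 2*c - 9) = 9*c^4 - 21*c^3 - 24*c^2 + 23*c + 18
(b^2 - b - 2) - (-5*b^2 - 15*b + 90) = 6*b^2 + 14*b - 92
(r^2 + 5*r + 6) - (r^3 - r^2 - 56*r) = -r^3 + 2*r^2 + 61*r + 6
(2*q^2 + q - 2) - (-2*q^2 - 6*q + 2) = 4*q^2 + 7*q - 4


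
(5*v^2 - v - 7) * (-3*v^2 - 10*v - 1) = -15*v^4 - 47*v^3 + 26*v^2 + 71*v + 7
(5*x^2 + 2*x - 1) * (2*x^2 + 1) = 10*x^4 + 4*x^3 + 3*x^2 + 2*x - 1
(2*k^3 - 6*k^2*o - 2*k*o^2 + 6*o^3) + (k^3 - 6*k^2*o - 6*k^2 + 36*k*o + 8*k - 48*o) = 3*k^3 - 12*k^2*o - 6*k^2 - 2*k*o^2 + 36*k*o + 8*k + 6*o^3 - 48*o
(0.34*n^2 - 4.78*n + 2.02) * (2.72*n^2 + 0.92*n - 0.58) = 0.9248*n^4 - 12.6888*n^3 + 0.8996*n^2 + 4.6308*n - 1.1716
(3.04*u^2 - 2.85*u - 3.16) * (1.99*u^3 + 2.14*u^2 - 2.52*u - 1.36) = 6.0496*u^5 + 0.8341*u^4 - 20.0482*u^3 - 3.7148*u^2 + 11.8392*u + 4.2976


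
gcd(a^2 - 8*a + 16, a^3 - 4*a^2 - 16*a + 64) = a^2 - 8*a + 16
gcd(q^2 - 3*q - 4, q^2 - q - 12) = q - 4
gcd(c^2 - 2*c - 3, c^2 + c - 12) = c - 3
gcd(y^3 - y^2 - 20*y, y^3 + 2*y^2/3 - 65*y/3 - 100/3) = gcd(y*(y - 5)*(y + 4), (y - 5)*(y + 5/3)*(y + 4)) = y^2 - y - 20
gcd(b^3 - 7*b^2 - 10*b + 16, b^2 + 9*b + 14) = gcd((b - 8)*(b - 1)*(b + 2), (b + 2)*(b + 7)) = b + 2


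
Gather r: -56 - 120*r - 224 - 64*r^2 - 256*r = -64*r^2 - 376*r - 280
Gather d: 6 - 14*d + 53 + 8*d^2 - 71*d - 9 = 8*d^2 - 85*d + 50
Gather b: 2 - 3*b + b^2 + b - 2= b^2 - 2*b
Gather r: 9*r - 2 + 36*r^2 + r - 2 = 36*r^2 + 10*r - 4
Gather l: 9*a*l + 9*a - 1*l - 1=9*a + l*(9*a - 1) - 1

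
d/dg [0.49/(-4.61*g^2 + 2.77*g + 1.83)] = (4.5178*g - 1.3573)/(-4.61*g^2 + 2.77*g + 1.83)^2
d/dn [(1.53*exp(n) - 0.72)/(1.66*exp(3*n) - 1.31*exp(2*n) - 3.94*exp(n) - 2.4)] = (-5.0796*exp(3*n) + 5.5899*exp(2*n) - 1.8864*exp(n) - 6.5088)*exp(n)/(2.7556*exp(6*n) - 4.3492*exp(5*n) - 11.3647*exp(4*n) + 2.3548*exp(3*n) + 21.8116*exp(2*n) + 18.912*exp(n) + 5.76)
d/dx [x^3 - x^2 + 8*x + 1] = 3*x^2 - 2*x + 8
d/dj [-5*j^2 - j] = -10*j - 1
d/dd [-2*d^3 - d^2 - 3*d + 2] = -6*d^2 - 2*d - 3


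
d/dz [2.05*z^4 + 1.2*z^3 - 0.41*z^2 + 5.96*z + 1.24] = 8.2*z^3 + 3.6*z^2 - 0.82*z + 5.96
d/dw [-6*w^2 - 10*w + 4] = -12*w - 10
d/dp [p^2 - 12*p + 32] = 2*p - 12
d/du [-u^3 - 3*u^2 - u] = -3*u^2 - 6*u - 1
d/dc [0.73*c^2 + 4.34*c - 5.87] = 1.46*c + 4.34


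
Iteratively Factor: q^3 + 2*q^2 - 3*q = (q)*(q^2 + 2*q - 3) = q*(q - 1)*(q + 3)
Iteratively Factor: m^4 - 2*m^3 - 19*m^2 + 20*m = (m + 4)*(m^3 - 6*m^2 + 5*m) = (m - 1)*(m + 4)*(m^2 - 5*m) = m*(m - 1)*(m + 4)*(m - 5)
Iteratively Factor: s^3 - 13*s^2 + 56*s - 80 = (s - 5)*(s^2 - 8*s + 16) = (s - 5)*(s - 4)*(s - 4)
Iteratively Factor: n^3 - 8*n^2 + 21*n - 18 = (n - 2)*(n^2 - 6*n + 9) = (n - 3)*(n - 2)*(n - 3)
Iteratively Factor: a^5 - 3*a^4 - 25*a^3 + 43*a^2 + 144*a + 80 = (a + 1)*(a^4 - 4*a^3 - 21*a^2 + 64*a + 80) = (a + 1)^2*(a^3 - 5*a^2 - 16*a + 80) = (a - 4)*(a + 1)^2*(a^2 - a - 20) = (a - 5)*(a - 4)*(a + 1)^2*(a + 4)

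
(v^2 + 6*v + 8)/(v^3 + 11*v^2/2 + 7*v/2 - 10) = 2*(v + 2)/(2*v^2 + 3*v - 5)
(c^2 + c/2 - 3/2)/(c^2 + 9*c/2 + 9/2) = (c - 1)/(c + 3)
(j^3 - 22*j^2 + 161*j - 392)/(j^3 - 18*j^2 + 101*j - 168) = (j - 7)/(j - 3)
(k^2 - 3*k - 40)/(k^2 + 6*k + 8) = (k^2 - 3*k - 40)/(k^2 + 6*k + 8)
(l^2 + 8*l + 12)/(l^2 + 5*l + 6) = (l + 6)/(l + 3)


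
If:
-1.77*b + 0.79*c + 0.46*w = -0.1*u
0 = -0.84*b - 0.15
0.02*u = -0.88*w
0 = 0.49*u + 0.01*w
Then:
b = -0.18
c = -0.40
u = 0.00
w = 0.00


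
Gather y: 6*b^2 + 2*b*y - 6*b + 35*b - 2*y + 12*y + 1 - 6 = 6*b^2 + 29*b + y*(2*b + 10) - 5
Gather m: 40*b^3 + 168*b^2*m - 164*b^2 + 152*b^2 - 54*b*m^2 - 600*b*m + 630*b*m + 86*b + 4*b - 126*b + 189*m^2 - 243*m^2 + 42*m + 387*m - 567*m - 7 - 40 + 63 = 40*b^3 - 12*b^2 - 36*b + m^2*(-54*b - 54) + m*(168*b^2 + 30*b - 138) + 16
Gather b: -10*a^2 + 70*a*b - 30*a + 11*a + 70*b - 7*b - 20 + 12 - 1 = -10*a^2 - 19*a + b*(70*a + 63) - 9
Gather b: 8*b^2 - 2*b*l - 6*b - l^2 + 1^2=8*b^2 + b*(-2*l - 6) - l^2 + 1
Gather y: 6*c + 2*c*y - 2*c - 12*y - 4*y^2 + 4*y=4*c - 4*y^2 + y*(2*c - 8)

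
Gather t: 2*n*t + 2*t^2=2*n*t + 2*t^2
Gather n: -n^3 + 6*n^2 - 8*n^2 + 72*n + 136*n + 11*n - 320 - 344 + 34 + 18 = -n^3 - 2*n^2 + 219*n - 612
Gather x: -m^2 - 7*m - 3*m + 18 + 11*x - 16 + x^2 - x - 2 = -m^2 - 10*m + x^2 + 10*x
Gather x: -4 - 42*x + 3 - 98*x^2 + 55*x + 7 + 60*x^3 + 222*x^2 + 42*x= 60*x^3 + 124*x^2 + 55*x + 6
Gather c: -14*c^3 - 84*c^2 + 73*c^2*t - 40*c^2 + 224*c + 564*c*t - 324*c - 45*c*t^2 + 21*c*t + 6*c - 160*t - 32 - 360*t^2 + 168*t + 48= -14*c^3 + c^2*(73*t - 124) + c*(-45*t^2 + 585*t - 94) - 360*t^2 + 8*t + 16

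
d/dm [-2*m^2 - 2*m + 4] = -4*m - 2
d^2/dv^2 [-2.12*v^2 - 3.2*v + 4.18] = -4.24000000000000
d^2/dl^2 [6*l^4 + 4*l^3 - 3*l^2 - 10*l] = 72*l^2 + 24*l - 6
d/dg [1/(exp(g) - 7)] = -exp(g)/(exp(g) - 7)^2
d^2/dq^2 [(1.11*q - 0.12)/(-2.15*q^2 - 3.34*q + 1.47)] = (-(1.11*q - 0.12)*(4.3*q + 3.34)*(8.6*q + 6.68) + (14.319*q + 6.8988)*(2.15*q^2 + 3.34*q - 1.47))/(2.15*q^2 + 3.34*q - 1.47)^3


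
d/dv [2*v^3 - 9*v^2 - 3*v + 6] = 6*v^2 - 18*v - 3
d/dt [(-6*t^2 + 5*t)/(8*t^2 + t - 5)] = (-46*t^2 + 60*t - 25)/(64*t^4 + 16*t^3 - 79*t^2 - 10*t + 25)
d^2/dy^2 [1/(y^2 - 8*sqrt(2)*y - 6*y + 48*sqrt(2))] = 2*(-y^2 + 6*y + 8*sqrt(2)*y + 4*(-y + 3 + 4*sqrt(2))^2 - 48*sqrt(2))/(y^2 - 8*sqrt(2)*y - 6*y + 48*sqrt(2))^3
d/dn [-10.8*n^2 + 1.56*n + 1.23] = 1.56 - 21.6*n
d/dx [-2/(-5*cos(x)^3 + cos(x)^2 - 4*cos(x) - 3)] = 2*(15*cos(x)^2 - 2*cos(x) + 4)*sin(x)/(5*cos(x)^3 - cos(x)^2 + 4*cos(x) + 3)^2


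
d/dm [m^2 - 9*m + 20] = 2*m - 9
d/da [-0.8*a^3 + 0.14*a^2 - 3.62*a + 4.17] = -2.4*a^2 + 0.28*a - 3.62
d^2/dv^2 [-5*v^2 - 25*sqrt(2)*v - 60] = -10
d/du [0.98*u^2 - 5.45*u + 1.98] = 1.96*u - 5.45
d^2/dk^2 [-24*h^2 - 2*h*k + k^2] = 2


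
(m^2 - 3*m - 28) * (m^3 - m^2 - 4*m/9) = m^5 - 4*m^4 - 229*m^3/9 + 88*m^2/3 + 112*m/9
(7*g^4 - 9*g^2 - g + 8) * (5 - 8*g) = -56*g^5 + 35*g^4 + 72*g^3 - 37*g^2 - 69*g + 40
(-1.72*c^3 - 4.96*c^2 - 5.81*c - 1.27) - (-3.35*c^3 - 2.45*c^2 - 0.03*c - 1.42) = 1.63*c^3 - 2.51*c^2 - 5.78*c + 0.15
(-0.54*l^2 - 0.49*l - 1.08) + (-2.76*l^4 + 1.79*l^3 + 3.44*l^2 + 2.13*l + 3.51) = -2.76*l^4 + 1.79*l^3 + 2.9*l^2 + 1.64*l + 2.43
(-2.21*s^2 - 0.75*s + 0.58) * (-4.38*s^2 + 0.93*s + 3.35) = 9.6798*s^4 + 1.2297*s^3 - 10.6414*s^2 - 1.9731*s + 1.943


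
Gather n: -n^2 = -n^2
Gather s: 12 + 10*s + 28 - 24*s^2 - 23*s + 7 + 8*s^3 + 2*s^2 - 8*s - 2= 8*s^3 - 22*s^2 - 21*s + 45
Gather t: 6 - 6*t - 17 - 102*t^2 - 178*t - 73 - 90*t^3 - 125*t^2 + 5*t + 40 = -90*t^3 - 227*t^2 - 179*t - 44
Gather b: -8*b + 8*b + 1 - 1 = 0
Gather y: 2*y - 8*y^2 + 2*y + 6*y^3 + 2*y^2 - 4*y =6*y^3 - 6*y^2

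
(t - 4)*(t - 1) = t^2 - 5*t + 4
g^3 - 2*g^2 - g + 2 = (g - 2)*(g - 1)*(g + 1)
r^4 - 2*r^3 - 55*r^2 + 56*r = r*(r - 8)*(r - 1)*(r + 7)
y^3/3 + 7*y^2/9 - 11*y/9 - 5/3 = (y/3 + 1)*(y - 5/3)*(y + 1)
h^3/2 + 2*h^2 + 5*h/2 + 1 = (h/2 + 1)*(h + 1)^2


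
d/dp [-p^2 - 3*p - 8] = -2*p - 3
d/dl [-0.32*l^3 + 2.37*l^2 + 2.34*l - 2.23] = -0.96*l^2 + 4.74*l + 2.34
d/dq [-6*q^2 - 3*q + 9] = -12*q - 3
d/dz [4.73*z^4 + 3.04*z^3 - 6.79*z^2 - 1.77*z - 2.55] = 18.92*z^3 + 9.12*z^2 - 13.58*z - 1.77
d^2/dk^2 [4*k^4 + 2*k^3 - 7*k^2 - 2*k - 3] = 48*k^2 + 12*k - 14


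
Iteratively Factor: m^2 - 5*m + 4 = (m - 4)*(m - 1)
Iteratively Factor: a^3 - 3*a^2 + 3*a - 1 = (a - 1)*(a^2 - 2*a + 1) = (a - 1)^2*(a - 1)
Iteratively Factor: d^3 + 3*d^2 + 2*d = (d)*(d^2 + 3*d + 2) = d*(d + 1)*(d + 2)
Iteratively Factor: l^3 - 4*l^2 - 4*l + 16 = (l - 4)*(l^2 - 4) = (l - 4)*(l + 2)*(l - 2)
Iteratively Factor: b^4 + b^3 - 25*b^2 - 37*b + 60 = (b - 5)*(b^3 + 6*b^2 + 5*b - 12) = (b - 5)*(b + 3)*(b^2 + 3*b - 4) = (b - 5)*(b + 3)*(b + 4)*(b - 1)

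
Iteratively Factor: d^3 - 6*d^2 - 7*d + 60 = (d - 4)*(d^2 - 2*d - 15) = (d - 5)*(d - 4)*(d + 3)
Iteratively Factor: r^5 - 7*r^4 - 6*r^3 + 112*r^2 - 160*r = (r)*(r^4 - 7*r^3 - 6*r^2 + 112*r - 160) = r*(r - 2)*(r^3 - 5*r^2 - 16*r + 80) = r*(r - 2)*(r + 4)*(r^2 - 9*r + 20) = r*(r - 5)*(r - 2)*(r + 4)*(r - 4)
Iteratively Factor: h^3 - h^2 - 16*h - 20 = (h + 2)*(h^2 - 3*h - 10) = (h - 5)*(h + 2)*(h + 2)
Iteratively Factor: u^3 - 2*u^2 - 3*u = (u - 3)*(u^2 + u) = u*(u - 3)*(u + 1)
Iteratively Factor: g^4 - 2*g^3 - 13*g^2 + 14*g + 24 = (g - 2)*(g^3 - 13*g - 12) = (g - 2)*(g + 3)*(g^2 - 3*g - 4) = (g - 2)*(g + 1)*(g + 3)*(g - 4)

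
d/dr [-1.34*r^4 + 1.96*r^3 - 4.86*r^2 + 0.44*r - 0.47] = -5.36*r^3 + 5.88*r^2 - 9.72*r + 0.44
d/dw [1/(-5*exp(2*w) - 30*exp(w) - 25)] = 2*(exp(w) + 3)*exp(w)/(5*(exp(2*w) + 6*exp(w) + 5)^2)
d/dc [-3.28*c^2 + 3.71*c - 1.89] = 3.71 - 6.56*c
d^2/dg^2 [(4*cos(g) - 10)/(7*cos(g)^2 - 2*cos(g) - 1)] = 8*(441*(1 - cos(2*g))^2*cos(g) - 476*(1 - cos(2*g))^2 - 935*cos(g) - 598*cos(2*g) + 441*cos(3*g) - 98*cos(5*g) + 1542)/(4*cos(g) - 7*cos(2*g) - 5)^3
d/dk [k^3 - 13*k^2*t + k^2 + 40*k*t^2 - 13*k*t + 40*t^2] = 3*k^2 - 26*k*t + 2*k + 40*t^2 - 13*t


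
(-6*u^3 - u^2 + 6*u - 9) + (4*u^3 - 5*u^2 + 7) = -2*u^3 - 6*u^2 + 6*u - 2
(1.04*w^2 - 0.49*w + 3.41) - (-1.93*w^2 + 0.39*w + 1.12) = 2.97*w^2 - 0.88*w + 2.29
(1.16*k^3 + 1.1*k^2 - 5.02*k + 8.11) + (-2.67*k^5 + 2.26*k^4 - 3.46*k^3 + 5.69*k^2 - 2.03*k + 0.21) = -2.67*k^5 + 2.26*k^4 - 2.3*k^3 + 6.79*k^2 - 7.05*k + 8.32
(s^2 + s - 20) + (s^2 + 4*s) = 2*s^2 + 5*s - 20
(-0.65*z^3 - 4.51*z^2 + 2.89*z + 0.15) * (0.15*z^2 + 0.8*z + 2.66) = -0.0975*z^5 - 1.1965*z^4 - 4.9035*z^3 - 9.6621*z^2 + 7.8074*z + 0.399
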